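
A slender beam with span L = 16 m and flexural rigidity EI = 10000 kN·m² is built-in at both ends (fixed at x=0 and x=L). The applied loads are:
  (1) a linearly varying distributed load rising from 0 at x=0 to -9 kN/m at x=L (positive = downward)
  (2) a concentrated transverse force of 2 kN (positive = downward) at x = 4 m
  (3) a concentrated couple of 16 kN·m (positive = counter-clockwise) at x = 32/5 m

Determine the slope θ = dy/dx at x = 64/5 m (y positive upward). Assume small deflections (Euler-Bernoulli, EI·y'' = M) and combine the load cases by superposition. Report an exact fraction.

Load 1 — triangular load w₀=-9 kN/m (0→w₀ over full span):
  θ_1 = -w₀(2x(L-x)(L-2x)(x+2L)+x²(L-x)²)/(120LEI) = -(-9)·(2·(64/5)·(16-(64/5))·(16-2·(64/5))·((64/5)+2·16)+(64/5)²·(16-(64/5))²)/(120·16·10000) = -6144/390625 rad
Load 2 — point force P=2 kN at a=4 m (b=L-a=12):
  θ_2 = Pa²(L-x)(2bL-(3b+a)(L-x))/(2L³EI)  [x>a] = 2·4²·(16-(64/5))·(2·12·16-(3·12+4)·(16-(64/5)))/(2·16³·10000) = 1/3125 rad
Load 3 — applied couple M₀=16 kN·m at a=32/5 m (b=L-a=48/5):
  θ_3 = (R_Ax²/2 - M_Ax - M₀(x-a))/EI  [x>a] with R_A=36/25, M_A=48/25 = ((36/25)·(64/5)²/2 - (48/25)·(64/5) - 16·((64/5)-(32/5)))/10000 = -352/390625 rad
Superposition: θ = Σ θ_i = -6371/390625 rad ≈ -0.016310 rad

θ(64/5) = -6371/390625 rad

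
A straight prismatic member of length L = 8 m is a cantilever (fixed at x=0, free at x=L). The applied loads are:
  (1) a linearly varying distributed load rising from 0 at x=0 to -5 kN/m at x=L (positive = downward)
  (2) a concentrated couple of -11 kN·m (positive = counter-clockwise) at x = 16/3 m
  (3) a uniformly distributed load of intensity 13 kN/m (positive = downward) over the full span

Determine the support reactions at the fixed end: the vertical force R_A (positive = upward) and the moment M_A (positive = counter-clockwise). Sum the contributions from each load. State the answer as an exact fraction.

R_A = 84 kN, M_A = 961/3 kN·m

Load 1 — triangular load w₀=-5 kN/m (0→w₀ over full span):
  R_A = w₀L/2 = (-5)·8/2 = -20 kN
  M_A = w₀L²/3 = (-5)·8²/3 = -320/3 kN·m
Load 2 — applied couple M₀=-11 kN·m at a=16/3 m (b=L-a=8/3):
  R_A = 0 kN
  M_A = -M₀ = -(-11) = 11 kN·m
Load 3 — uniform load w=13 kN/m over full span:
  R_A = wL = 13·8 = 104 kN
  M_A = wL²/2 = 13·8²/2 = 416 kN·m
Superposition: R_A = 84 kN, M_A = 961/3 kN·m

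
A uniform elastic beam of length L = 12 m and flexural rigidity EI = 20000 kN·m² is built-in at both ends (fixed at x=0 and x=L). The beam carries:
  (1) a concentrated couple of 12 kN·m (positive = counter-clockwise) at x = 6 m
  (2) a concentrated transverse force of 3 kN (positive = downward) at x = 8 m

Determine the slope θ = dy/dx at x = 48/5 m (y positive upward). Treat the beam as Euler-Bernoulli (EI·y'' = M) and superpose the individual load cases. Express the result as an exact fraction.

Load 1 — applied couple M₀=12 kN·m at a=6 m (b=L-a=6):
  θ_1 = (R_Ax²/2 - M_Ax - M₀(x-a))/EI  [x>a] with R_A=3/2, M_A=3 = ((3/2)·(48/5)²/2 - 3·(48/5) - 12·((48/5)-6))/20000 = -9/62500 rad
Load 2 — point force P=3 kN at a=8 m (b=L-a=4):
  θ_2 = Pa²(L-x)(2bL-(3b+a)(L-x))/(2L³EI)  [x>a] = 3·8²·(12-(48/5))·(2·4·12-(3·4+8)·(12-(48/5)))/(2·12³·20000) = 1/3125 rad
Superposition: θ = Σ θ_i = 11/62500 rad ≈ 0.000176 rad

θ(48/5) = 11/62500 rad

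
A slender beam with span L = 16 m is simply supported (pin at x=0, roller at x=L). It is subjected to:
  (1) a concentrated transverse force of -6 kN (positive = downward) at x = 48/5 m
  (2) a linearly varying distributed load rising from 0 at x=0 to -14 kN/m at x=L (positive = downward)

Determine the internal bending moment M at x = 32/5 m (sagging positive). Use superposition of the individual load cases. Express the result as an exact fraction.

M(32/5) = -27008/125 kN·m

Load 1 — point force P=-6 kN at a=48/5 m (b=L-a=32/5):
  M_1 = Pbx/L  [x≤a] = (-6)·(32/5)·(32/5)/16 = -384/25 kN·m
Load 2 — triangular load w₀=-14 kN/m (0→w₀ over full span):
  M_2 = w₀Lx/6 - w₀x³/(6L) = (-14)·16·(32/5)/6 - (-14)·(32/5)³/(6·16) = -25088/125 kN·m
Superposition: M = Σ M_i = -27008/125 kN·m ≈ -216.064000 kN·m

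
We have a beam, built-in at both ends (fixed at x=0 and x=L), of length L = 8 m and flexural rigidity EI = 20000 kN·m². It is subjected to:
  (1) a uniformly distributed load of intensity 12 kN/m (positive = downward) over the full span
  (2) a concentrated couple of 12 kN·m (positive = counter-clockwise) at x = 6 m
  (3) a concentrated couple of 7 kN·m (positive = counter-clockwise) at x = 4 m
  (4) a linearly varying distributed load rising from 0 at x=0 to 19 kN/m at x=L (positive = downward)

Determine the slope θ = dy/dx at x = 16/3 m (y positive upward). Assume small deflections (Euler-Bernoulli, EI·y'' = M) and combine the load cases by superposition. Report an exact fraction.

Load 1 — uniform load w=12 kN/m over full span:
  θ_1 = -wx(L-x)(L-2x)/(12EI) = -12·(16/3)·(8-(16/3))·(8-2·(16/3))/(12·20000) = 32/16875 rad
Load 2 — applied couple M₀=12 kN·m at a=6 m (b=L-a=2):
  θ_2 = (R_Ax²/2 - M_Ax)/EI  [x≤a] with R_A=27/16, M_A=15/4 = ((27/16)·(16/3)²/2 - (15/4)·(16/3))/20000 = 1/5000 rad
Load 3 — applied couple M₀=7 kN·m at a=4 m (b=L-a=4):
  θ_3 = (R_Ax²/2 - M_Ax - M₀(x-a))/EI  [x>a] with R_A=21/16, M_A=7/4 = ((21/16)·(16/3)²/2 - (7/4)·(16/3) - 7·((16/3)-4))/20000 = 0 rad
Load 4 — triangular load w₀=19 kN/m (0→w₀ over full span):
  θ_4 = -w₀(2x(L-x)(L-2x)(x+2L)+x²(L-x)²)/(120LEI) = -19·(2·(16/3)·(8-(16/3))·(8-2·(16/3))·((16/3)+2·8)+(16/3)²·(8-(16/3))²)/(120·8·20000) = 1064/759375 rad
Superposition: θ = Σ θ_i = 21247/6075000 rad ≈ 0.003497 rad

θ(16/3) = 21247/6075000 rad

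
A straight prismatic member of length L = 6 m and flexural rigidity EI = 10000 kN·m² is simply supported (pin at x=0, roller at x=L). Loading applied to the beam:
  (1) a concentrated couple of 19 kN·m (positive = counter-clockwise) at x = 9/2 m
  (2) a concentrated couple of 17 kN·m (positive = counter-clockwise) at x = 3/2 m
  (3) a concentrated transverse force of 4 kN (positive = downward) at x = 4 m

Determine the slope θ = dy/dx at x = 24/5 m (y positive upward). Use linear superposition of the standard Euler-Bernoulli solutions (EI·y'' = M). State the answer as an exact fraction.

Load 1 — applied couple M₀=19 kN·m at a=9/2 m (b=L-a=3/2):
  θ_1 = (M₀x²/(2L)-M₀(x-a)+C₁)/EI  [x>a] with C₁=M₀(3b²-L²)/(6L)=-247/16 = (19·(24/5)²/(2·6)-19·((24/5)-(9/2))+(-247/16))/10000 = 6137/4000000 rad
Load 2 — applied couple M₀=17 kN·m at a=3/2 m (b=L-a=9/2):
  θ_2 = (M₀x²/(2L)-M₀(x-a)+C₁)/EI  [x>a] with C₁=M₀(3b²-L²)/(6L)=187/16 = (17·(24/5)²/(2·6)-17·((24/5)-(3/2))+(187/16))/10000 = -4709/4000000 rad
Load 3 — point force P=4 kN at a=4 m (b=L-a=2):
  θ_3 = -Pa(2L²-6Lx+3x²+a²)/(6LEI)  [x>a] = -4·4·(2·6²-6·6·(24/5)+3·(24/5)²+4²)/(6·6·10000) = 98/140625 rad
Superposition: θ = Σ θ_i = 1897/1800000 rad ≈ 0.001054 rad

θ(24/5) = 1897/1800000 rad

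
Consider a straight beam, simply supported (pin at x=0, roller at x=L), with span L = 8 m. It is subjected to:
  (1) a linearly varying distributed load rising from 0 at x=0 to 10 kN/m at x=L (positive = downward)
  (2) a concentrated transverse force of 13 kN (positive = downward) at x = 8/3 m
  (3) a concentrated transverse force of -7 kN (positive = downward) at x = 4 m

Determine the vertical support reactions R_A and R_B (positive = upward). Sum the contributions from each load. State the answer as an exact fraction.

Load 1 — triangular load w₀=10 kN/m (0→w₀ over full span):
  R_A = w₀L/6 = 10·8/6 = 40/3 kN
  R_B = w₀L/3 = 10·8/3 = 80/3 kN
Load 2 — point force P=13 kN at a=8/3 m (b=L-a=16/3):
  R_A = Pb/L = 13·(16/3)/8 = 26/3 kN
  R_B = Pa/L = 13·(8/3)/8 = 13/3 kN
Load 3 — point force P=-7 kN at a=4 m (b=L-a=4):
  R_A = Pb/L = (-7)·4/8 = -7/2 kN
  R_B = Pa/L = (-7)·4/8 = -7/2 kN
Superposition: R_A = 37/2 kN, R_B = 55/2 kN

R_A = 37/2 kN, R_B = 55/2 kN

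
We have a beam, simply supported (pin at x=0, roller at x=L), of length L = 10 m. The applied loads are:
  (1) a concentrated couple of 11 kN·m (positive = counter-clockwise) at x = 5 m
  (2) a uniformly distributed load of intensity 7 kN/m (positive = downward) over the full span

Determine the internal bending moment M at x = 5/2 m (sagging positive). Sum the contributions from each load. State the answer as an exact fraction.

M(5/2) = 547/8 kN·m

Load 1 — applied couple M₀=11 kN·m at a=5 m (b=L-a=5):
  M_1 = M₀x/L  [x≤a] = 11·(5/2)/10 = 11/4 kN·m
Load 2 — uniform load w=7 kN/m over full span:
  M_2 = wx(L-x)/2 = 7·(5/2)·(10-(5/2))/2 = 525/8 kN·m
Superposition: M = Σ M_i = 547/8 kN·m ≈ 68.375000 kN·m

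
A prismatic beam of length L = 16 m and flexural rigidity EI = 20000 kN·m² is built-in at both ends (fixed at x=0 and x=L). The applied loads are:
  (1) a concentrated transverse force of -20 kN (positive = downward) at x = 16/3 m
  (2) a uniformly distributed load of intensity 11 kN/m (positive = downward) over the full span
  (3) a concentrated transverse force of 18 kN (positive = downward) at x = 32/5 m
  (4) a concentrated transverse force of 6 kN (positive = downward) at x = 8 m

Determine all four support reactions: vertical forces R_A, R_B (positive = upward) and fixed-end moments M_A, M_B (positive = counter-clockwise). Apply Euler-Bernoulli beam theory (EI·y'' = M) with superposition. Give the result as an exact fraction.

Load 1 — point force P=-20 kN at a=16/3 m (b=L-a=32/3):
  R_A = Pb²(3a+b)/L³ = (-20)·(32/3)²·(3·(16/3)+(32/3))/16³ = -400/27 kN
  M_A = Pab²/L² = (-20)·(16/3)·(32/3)²/16² = -1280/27 kN·m
  R_B = Pa²(a+3b)/L³ = (-20)·(16/3)²·((16/3)+3·(32/3))/16³ = -140/27 kN
  M_B = -Pa²b/L² = -(-20)·(16/3)²·(32/3)/16² = 640/27 kN·m
Load 2 — uniform load w=11 kN/m over full span:
  R_A = wL/2 = 11·16/2 = 88 kN
  M_A = wL²/12 = 11·16²/12 = 704/3 kN·m
  R_B = wL/2 = 11·16/2 = 88 kN
  M_B = -wL²/12 = -11·16²/12 = -704/3 kN·m
Load 3 — point force P=18 kN at a=32/5 m (b=L-a=48/5):
  R_A = Pb²(3a+b)/L³ = 18·(48/5)²·(3·(32/5)+(48/5))/16³ = 1458/125 kN
  M_A = Pab²/L² = 18·(32/5)·(48/5)²/16² = 5184/125 kN·m
  R_B = Pa²(a+3b)/L³ = 18·(32/5)²·((32/5)+3·(48/5))/16³ = 792/125 kN
  M_B = -Pa²b/L² = -18·(32/5)²·(48/5)/16² = -3456/125 kN·m
Load 4 — point force P=6 kN at a=8 m (b=L-a=8):
  R_A = Pb²(3a+b)/L³ = 6·8²·(3·8+8)/16³ = 3 kN
  M_A = Pab²/L² = 6·8·8²/16² = 12 kN·m
  R_B = Pa²(a+3b)/L³ = 6·8²·(8+3·8)/16³ = 3 kN
  M_B = -Pa²b/L² = -6·8²·8/16² = -12 kN·m
Superposition: R_A = 296491/3375 kN, M_A = 812468/3375 kN·m, R_B = 311009/3375 kN, M_B = -845812/3375 kN·m

R_A = 296491/3375 kN, M_A = 812468/3375 kN·m, R_B = 311009/3375 kN, M_B = -845812/3375 kN·m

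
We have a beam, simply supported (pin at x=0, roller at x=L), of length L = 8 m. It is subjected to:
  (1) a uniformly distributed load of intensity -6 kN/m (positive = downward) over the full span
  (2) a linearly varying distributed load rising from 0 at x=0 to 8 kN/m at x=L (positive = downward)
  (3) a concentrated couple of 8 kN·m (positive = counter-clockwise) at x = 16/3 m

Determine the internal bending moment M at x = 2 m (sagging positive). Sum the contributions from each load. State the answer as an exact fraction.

Load 1 — uniform load w=-6 kN/m over full span:
  M_1 = wx(L-x)/2 = (-6)·2·(8-2)/2 = -36 kN·m
Load 2 — triangular load w₀=8 kN/m (0→w₀ over full span):
  M_2 = w₀Lx/6 - w₀x³/(6L) = 8·8·2/6 - 8·2³/(6·8) = 20 kN·m
Load 3 — applied couple M₀=8 kN·m at a=16/3 m (b=L-a=8/3):
  M_3 = M₀x/L  [x≤a] = 8·2/8 = 2 kN·m
Superposition: M = Σ M_i = -14 kN·m ≈ -14.000000 kN·m

M(2) = -14 kN·m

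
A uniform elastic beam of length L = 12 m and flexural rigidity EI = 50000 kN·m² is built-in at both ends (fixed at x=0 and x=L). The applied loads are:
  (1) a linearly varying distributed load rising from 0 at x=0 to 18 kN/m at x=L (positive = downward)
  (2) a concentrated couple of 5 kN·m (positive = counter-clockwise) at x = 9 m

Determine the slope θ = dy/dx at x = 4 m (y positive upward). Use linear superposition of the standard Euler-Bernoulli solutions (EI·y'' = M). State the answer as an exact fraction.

Load 1 — triangular load w₀=18 kN/m (0→w₀ over full span):
  θ_1 = -w₀(2x(L-x)(L-2x)(x+2L)+x²(L-x)²)/(120LEI) = -18·(2·4·(12-4)·(12-2·4)·(4+2·12)+4²·(12-4)²)/(120·12·50000) = -32/15625 rad
Load 2 — applied couple M₀=5 kN·m at a=9 m (b=L-a=3):
  θ_2 = (R_Ax²/2 - M_Ax)/EI  [x≤a] with R_A=15/32, M_A=25/16 = ((15/32)·4²/2 - (25/16)·4)/50000 = -1/20000 rad
Superposition: θ = Σ θ_i = -1049/500000 rad ≈ -0.002098 rad

θ(4) = -1049/500000 rad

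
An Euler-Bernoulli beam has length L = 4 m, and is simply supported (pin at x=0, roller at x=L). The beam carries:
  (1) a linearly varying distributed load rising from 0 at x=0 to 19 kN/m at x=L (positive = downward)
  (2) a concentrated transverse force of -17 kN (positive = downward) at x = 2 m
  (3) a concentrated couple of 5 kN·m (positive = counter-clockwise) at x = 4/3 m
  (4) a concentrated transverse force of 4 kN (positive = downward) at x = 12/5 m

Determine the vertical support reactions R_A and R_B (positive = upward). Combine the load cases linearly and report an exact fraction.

R_A = 421/60 kN, R_B = 1079/60 kN

Load 1 — triangular load w₀=19 kN/m (0→w₀ over full span):
  R_A = w₀L/6 = 19·4/6 = 38/3 kN
  R_B = w₀L/3 = 19·4/3 = 76/3 kN
Load 2 — point force P=-17 kN at a=2 m (b=L-a=2):
  R_A = Pb/L = (-17)·2/4 = -17/2 kN
  R_B = Pa/L = (-17)·2/4 = -17/2 kN
Load 3 — applied couple M₀=5 kN·m at a=4/3 m (b=L-a=8/3):
  R_A = M₀/L = 5/4 kN
  R_B = -M₀/L = -5/4 kN
Load 4 — point force P=4 kN at a=12/5 m (b=L-a=8/5):
  R_A = Pb/L = 4·(8/5)/4 = 8/5 kN
  R_B = Pa/L = 4·(12/5)/4 = 12/5 kN
Superposition: R_A = 421/60 kN, R_B = 1079/60 kN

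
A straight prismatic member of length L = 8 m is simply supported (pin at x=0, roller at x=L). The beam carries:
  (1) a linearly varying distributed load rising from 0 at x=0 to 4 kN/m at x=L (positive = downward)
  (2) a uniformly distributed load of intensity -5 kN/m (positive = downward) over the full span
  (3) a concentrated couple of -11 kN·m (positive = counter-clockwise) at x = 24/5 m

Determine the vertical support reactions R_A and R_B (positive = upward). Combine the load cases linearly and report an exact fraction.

R_A = -385/24 kN, R_B = -191/24 kN

Load 1 — triangular load w₀=4 kN/m (0→w₀ over full span):
  R_A = w₀L/6 = 4·8/6 = 16/3 kN
  R_B = w₀L/3 = 4·8/3 = 32/3 kN
Load 2 — uniform load w=-5 kN/m over full span:
  R_A = wL/2 = (-5)·8/2 = -20 kN
  R_B = wL/2 = (-5)·8/2 = -20 kN
Load 3 — applied couple M₀=-11 kN·m at a=24/5 m (b=L-a=16/5):
  R_A = M₀/L = (-11)/8 = -11/8 kN
  R_B = -M₀/L = -(-11)/8 = 11/8 kN
Superposition: R_A = -385/24 kN, R_B = -191/24 kN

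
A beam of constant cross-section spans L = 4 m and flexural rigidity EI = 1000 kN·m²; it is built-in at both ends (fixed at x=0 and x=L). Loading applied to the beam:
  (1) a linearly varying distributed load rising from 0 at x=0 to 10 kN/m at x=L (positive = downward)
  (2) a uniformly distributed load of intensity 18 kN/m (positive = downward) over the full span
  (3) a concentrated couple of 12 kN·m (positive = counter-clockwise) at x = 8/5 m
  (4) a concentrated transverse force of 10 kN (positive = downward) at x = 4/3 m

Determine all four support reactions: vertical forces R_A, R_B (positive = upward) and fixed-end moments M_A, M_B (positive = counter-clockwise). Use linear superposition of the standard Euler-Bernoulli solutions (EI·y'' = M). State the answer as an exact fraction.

Load 1 — triangular load w₀=10 kN/m (0→w₀ over full span):
  R_A = 3w₀L/20 = 3·10·4/20 = 6 kN
  M_A = w₀L²/30 = 10·4²/30 = 16/3 kN·m
  R_B = 7w₀L/20 = 7·10·4/20 = 14 kN
  M_B = -w₀L²/20 = -10·4²/20 = -8 kN·m
Load 2 — uniform load w=18 kN/m over full span:
  R_A = wL/2 = 18·4/2 = 36 kN
  M_A = wL²/12 = 18·4²/12 = 24 kN·m
  R_B = wL/2 = 18·4/2 = 36 kN
  M_B = -wL²/12 = -18·4²/12 = -24 kN·m
Load 3 — applied couple M₀=12 kN·m at a=8/5 m (b=L-a=12/5):
  R_A = 6M₀ab/L³ = 6·12·(8/5)·(12/5)/4³ = 108/25 kN
  M_A = M₀b(2a-b)/L² = 12·(12/5)·(2·(8/5)-(12/5))/4² = 36/25 kN·m
  R_B = -6M₀ab/L³ = -6·12·(8/5)·(12/5)/4³ = -108/25 kN
  M_B = M₀a(2b-a)/L² = 12·(8/5)·(2·(12/5)-(8/5))/4² = 96/25 kN·m
Load 4 — point force P=10 kN at a=4/3 m (b=L-a=8/3):
  R_A = Pb²(3a+b)/L³ = 10·(8/3)²·(3·(4/3)+(8/3))/4³ = 200/27 kN
  M_A = Pab²/L² = 10·(4/3)·(8/3)²/4² = 160/27 kN·m
  R_B = Pa²(a+3b)/L³ = 10·(4/3)²·((4/3)+3·(8/3))/4³ = 70/27 kN
  M_B = -Pa²b/L² = -10·(4/3)²·(8/3)/4² = -80/27 kN·m
Superposition: R_A = 36266/675 kN, M_A = 24772/675 kN·m, R_B = 32584/675 kN, M_B = -21008/675 kN·m

R_A = 36266/675 kN, M_A = 24772/675 kN·m, R_B = 32584/675 kN, M_B = -21008/675 kN·m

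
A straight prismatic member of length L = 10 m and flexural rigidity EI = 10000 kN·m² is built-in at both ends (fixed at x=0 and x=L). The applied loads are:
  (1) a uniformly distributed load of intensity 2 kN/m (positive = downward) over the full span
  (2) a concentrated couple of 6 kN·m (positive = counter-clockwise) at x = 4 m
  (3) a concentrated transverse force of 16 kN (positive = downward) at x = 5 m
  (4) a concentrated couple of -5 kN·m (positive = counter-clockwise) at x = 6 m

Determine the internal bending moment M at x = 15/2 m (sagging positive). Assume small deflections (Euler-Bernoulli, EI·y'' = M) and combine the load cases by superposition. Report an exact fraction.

M(15/2) = 913/300 kN·m

Load 1 — uniform load w=2 kN/m over full span:
  M_1 = wLx/2 - wL²/12 - wx²/2 = 2·10·(15/2)/2 - 2·10²/12 - 2·(15/2)²/2 = 25/12 kN·m
Load 2 — applied couple M₀=6 kN·m at a=4 m (b=L-a=6):
  M_2 = R_Ax - M_A - M₀  [x>a] with R_A=108/125, M_A=18/25 = (108/125)·(15/2) - (18/25) - 6 = -6/25 kN·m
Load 3 — point force P=16 kN at a=5 m (b=L-a=5):
  M_3 = Pa²(a+3b)(L-x)/L³ - Pa²b/L²  [x>a] = 16·5²·(5+3·5)·(10-(15/2))/10³ - 16·5²·5/10² = 0 kN·m
Load 4 — applied couple M₀=-5 kN·m at a=6 m (b=L-a=4):
  M_4 = R_Ax - M_A - M₀  [x>a] with R_A=-18/25, M_A=-8/5 = (-18/25)·(15/2) - (-8/5) - (-5) = 6/5 kN·m
Superposition: M = Σ M_i = 913/300 kN·m ≈ 3.043333 kN·m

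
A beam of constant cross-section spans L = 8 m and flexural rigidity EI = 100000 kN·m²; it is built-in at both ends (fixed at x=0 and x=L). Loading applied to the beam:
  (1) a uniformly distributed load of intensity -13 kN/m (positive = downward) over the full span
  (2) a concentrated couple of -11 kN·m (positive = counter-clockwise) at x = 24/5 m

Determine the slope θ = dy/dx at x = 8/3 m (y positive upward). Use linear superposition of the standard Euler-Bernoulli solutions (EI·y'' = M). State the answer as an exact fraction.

θ(8/3) = 5497/12656250 rad

Load 1 — uniform load w=-13 kN/m over full span:
  θ_1 = -wx(L-x)(L-2x)/(12EI) = -(-13)·(8/3)·(8-(8/3))·(8-2·(8/3))/(12·100000) = 104/253125 rad
Load 2 — applied couple M₀=-11 kN·m at a=24/5 m (b=L-a=16/5):
  θ_2 = (R_Ax²/2 - M_Ax)/EI  [x≤a] with R_A=-99/50, M_A=-88/25 = ((-99/50)·(8/3)²/2 - (-88/25)·(8/3))/100000 = 11/468750 rad
Superposition: θ = Σ θ_i = 5497/12656250 rad ≈ 0.000434 rad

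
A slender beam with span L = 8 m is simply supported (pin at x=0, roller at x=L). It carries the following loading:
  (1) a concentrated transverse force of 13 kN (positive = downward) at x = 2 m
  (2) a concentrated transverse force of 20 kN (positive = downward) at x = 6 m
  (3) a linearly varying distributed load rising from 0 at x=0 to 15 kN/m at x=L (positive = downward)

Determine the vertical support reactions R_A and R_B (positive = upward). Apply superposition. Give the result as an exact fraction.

Load 1 — point force P=13 kN at a=2 m (b=L-a=6):
  R_A = Pb/L = 13·6/8 = 39/4 kN
  R_B = Pa/L = 13·2/8 = 13/4 kN
Load 2 — point force P=20 kN at a=6 m (b=L-a=2):
  R_A = Pb/L = 20·2/8 = 5 kN
  R_B = Pa/L = 20·6/8 = 15 kN
Load 3 — triangular load w₀=15 kN/m (0→w₀ over full span):
  R_A = w₀L/6 = 15·8/6 = 20 kN
  R_B = w₀L/3 = 15·8/3 = 40 kN
Superposition: R_A = 139/4 kN, R_B = 233/4 kN

R_A = 139/4 kN, R_B = 233/4 kN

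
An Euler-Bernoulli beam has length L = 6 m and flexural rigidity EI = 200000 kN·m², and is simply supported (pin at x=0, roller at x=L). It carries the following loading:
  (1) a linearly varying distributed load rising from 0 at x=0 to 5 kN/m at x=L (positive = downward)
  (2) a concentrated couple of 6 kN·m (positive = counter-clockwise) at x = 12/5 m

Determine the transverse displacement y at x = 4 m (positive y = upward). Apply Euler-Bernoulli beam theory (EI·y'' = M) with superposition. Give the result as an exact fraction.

Load 1 — triangular load w₀=5 kN/m (0→w₀ over full span):
  y_1 = -w₀x(7L⁴-10L²x²+3x⁴)/(360LEI) = -5·4·(7·6⁴-10·6²·4²+3·4⁴)/(360·6·200000) = -17/90000 m
Load 2 — applied couple M₀=6 kN·m at a=12/5 m (b=L-a=18/5):
  y_2 = (M₀x³/(6L)-M₀(x-a)²/2+C₁x)/EI  [x>a] with C₁=M₀(3b²-L²)/(6L)=12/25 = (6·4³/(6·6)-6·(4-(12/5))²/2+(12/25)·4)/200000 = 23/937500 m
Superposition: y = Σ y_i = -1849/11250000 m ≈ -0.000164 m

y(4) = -1849/11250000 m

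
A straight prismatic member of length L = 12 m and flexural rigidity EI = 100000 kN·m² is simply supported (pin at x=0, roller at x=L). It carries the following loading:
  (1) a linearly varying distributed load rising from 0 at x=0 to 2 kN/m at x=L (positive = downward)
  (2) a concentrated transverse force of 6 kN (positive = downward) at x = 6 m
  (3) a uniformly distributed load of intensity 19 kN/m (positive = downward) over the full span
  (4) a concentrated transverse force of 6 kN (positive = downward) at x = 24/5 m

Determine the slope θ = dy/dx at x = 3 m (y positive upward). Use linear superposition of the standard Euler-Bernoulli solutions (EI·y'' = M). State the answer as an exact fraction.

Load 1 — triangular load w₀=2 kN/m (0→w₀ over full span):
  θ_1 = -w₀(7L⁴-30L²x²+15x⁴)/(360LEI) = -2·(7·12⁴-30·12²·3²+15·3⁴)/(360·12·100000) = -3981/8000000 rad
Load 2 — point force P=6 kN at a=6 m (b=L-a=6):
  θ_2 = -Pb(L²-b²-3x²)/(6LEI)  [x≤a] = -6·6·(12²-6²-3·3²)/(6·12·100000) = -81/200000 rad
Load 3 — uniform load w=19 kN/m over full span:
  θ_3 = -w(L³-6Lx²+4x³)/(24EI) = -19·(12³-6·12·3²+4·3³)/(24·100000) = -1881/200000 rad
Load 4 — point force P=6 kN at a=24/5 m (b=L-a=36/5):
  θ_4 = -Pb(L²-b²-3x²)/(6LEI)  [x≤a] = -6·(36/5)·(12²-(36/5)²-3·3²)/(6·12·100000) = -4887/12500000 rad
Superposition: θ = Σ θ_i = -2139717/200000000 rad ≈ -0.010699 rad

θ(3) = -2139717/200000000 rad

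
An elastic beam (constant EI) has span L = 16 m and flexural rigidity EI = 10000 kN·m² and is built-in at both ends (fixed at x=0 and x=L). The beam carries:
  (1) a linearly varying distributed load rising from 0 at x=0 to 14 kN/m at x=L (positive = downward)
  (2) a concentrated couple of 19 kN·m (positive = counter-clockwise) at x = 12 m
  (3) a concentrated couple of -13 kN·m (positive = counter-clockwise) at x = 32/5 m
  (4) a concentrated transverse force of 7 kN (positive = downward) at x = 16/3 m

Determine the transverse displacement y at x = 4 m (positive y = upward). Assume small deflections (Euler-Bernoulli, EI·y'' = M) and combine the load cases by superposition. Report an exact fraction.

y(4) = -1159081/16200000 m

Load 1 — triangular load w₀=14 kN/m (0→w₀ over full span):
  y_1 = -w₀x²(L-x)²(x+2L)/(120LEI) = -14·4²·(16-4)²·(4+2·16)/(120·16·10000) = -189/3125 m
Load 2 — applied couple M₀=19 kN·m at a=12 m (b=L-a=4):
  y_2 = (R_Ax³/6 - M_Ax²/2)/EI  [x≤a] with R_A=171/128, M_A=95/16 = ((171/128)·4³/6 - (95/16)·4²/2)/10000 = -133/40000 m
Load 3 — applied couple M₀=-13 kN·m at a=32/5 m (b=L-a=48/5):
  y_3 = (R_Ax³/6 - M_Ax²/2)/EI  [x≤a] with R_A=-117/100, M_A=-39/25 = ((-117/100)·4³/6 - (-39/25)·4²/2)/10000 = 0 m
Load 4 — point force P=7 kN at a=16/3 m (b=L-a=32/3):
  y_4 = -Pb²x²(3aL-(3a+b)x)/(6L³EI)  [x≤a] = -7·(32/3)²·4²·(3·(16/3)·16-(3·(16/3)+(32/3))·4)/(6·16³·10000) = -392/50625 m
Superposition: y = Σ y_i = -1159081/16200000 m ≈ -0.071548 m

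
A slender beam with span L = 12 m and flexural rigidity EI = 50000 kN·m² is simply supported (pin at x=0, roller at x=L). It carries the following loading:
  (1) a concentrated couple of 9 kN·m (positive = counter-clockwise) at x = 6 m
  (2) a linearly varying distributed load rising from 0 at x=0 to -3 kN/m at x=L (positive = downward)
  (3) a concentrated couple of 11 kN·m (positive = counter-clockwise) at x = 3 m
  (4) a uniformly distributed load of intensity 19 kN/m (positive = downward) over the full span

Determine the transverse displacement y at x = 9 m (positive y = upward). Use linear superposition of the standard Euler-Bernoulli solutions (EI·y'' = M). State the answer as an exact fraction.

Load 1 — applied couple M₀=9 kN·m at a=6 m (b=L-a=6):
  y_1 = (M₀x³/(6L)-M₀(x-a)²/2+C₁x)/EI  [x>a] with C₁=M₀(3b²-L²)/(6L)=-9/2 = (9·9³/(6·12)-9·(9-6)²/2+(-9/2)·9)/50000 = 81/400000 m
Load 2 — triangular load w₀=-3 kN/m (0→w₀ over full span):
  y_2 = -w₀x(7L⁴-10L²x²+3x⁴)/(360LEI) = -(-3)·9·(7·12⁴-10·12²·9²+3·9⁴)/(360·12·50000) = 9639/1600000 m
Load 3 — applied couple M₀=11 kN·m at a=3 m (b=L-a=9):
  y_3 = (M₀x³/(6L)-M₀(x-a)²/2+C₁x)/EI  [x>a] with C₁=M₀(3b²-L²)/(6L)=121/8 = (11·9³/(6·12)-11·(9-3)²/2+(121/8)·9)/50000 = 99/100000 m
Load 4 — uniform load w=19 kN/m over full span:
  y_4 = -wx(L³-2Lx²+x³)/(24EI) = -19·9·(12³-2·12·9²+9³)/(24·50000) = -29241/400000 m
Superposition: y = Σ y_i = -105417/1600000 m ≈ -0.065886 m

y(9) = -105417/1600000 m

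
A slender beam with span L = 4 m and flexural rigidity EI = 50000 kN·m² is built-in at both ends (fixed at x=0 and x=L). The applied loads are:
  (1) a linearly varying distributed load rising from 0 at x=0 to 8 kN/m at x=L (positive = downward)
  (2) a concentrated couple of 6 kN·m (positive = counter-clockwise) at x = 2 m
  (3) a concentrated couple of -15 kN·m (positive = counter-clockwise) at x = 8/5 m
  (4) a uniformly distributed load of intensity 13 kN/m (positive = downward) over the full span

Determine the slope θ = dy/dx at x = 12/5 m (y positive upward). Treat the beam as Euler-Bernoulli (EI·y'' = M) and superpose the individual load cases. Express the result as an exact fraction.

Load 1 — triangular load w₀=8 kN/m (0→w₀ over full span):
  θ_1 = -w₀(2x(L-x)(L-2x)(x+2L)+x²(L-x)²)/(120LEI) = -8·(2·(12/5)·(4-(12/5))·(4-2·(12/5))·((12/5)+2·4)+(12/5)²·(4-(12/5))²)/(120·4·50000) = 32/1953125 rad
Load 2 — applied couple M₀=6 kN·m at a=2 m (b=L-a=2):
  θ_2 = (R_Ax²/2 - M_Ax - M₀(x-a))/EI  [x>a] with R_A=9/4, M_A=3/2 = ((9/4)·(12/5)²/2 - (3/2)·(12/5) - 6·((12/5)-2))/50000 = 3/312500 rad
Load 3 — applied couple M₀=-15 kN·m at a=8/5 m (b=L-a=12/5):
  θ_3 = (R_Ax²/2 - M_Ax - M₀(x-a))/EI  [x>a] with R_A=-27/5, M_A=-9/5 = ((-27/5)·(12/5)²/2 - (-9/5)·(12/5) - (-15)·((12/5)-(8/5)))/50000 = 6/390625 rad
Load 4 — uniform load w=13 kN/m over full span:
  θ_4 = -wx(L-x)(L-2x)/(12EI) = -13·(12/5)·(4-(12/5))·(4-2·(12/5))/(12·50000) = 26/390625 rad
Superposition: θ = Σ θ_i = 843/7812500 rad ≈ 0.000108 rad

θ(12/5) = 843/7812500 rad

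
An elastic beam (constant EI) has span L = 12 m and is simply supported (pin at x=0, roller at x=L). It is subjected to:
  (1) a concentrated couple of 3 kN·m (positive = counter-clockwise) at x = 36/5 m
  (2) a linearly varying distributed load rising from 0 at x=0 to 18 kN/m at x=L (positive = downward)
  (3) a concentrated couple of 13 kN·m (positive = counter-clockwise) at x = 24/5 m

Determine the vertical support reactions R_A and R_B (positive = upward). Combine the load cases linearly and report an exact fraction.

Load 1 — applied couple M₀=3 kN·m at a=36/5 m (b=L-a=24/5):
  R_A = M₀/L = 3/12 = 1/4 kN
  R_B = -M₀/L = -3/12 = -1/4 kN
Load 2 — triangular load w₀=18 kN/m (0→w₀ over full span):
  R_A = w₀L/6 = 18·12/6 = 36 kN
  R_B = w₀L/3 = 18·12/3 = 72 kN
Load 3 — applied couple M₀=13 kN·m at a=24/5 m (b=L-a=36/5):
  R_A = M₀/L = 13/12 kN
  R_B = -M₀/L = -13/12 kN
Superposition: R_A = 112/3 kN, R_B = 212/3 kN

R_A = 112/3 kN, R_B = 212/3 kN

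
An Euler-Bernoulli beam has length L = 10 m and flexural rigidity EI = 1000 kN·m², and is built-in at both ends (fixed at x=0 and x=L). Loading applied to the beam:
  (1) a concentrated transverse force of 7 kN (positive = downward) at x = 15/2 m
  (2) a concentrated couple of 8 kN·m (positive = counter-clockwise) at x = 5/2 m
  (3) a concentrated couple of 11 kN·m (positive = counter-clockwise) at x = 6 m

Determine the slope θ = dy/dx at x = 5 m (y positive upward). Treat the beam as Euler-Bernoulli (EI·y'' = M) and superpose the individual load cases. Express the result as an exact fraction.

θ(5) = -571/320000 rad

Load 1 — point force P=7 kN at a=15/2 m (b=L-a=5/2):
  θ_1 = -Pb²x(2aL-(3a+b)x)/(2L³EI)  [x≤a] = -7·(5/2)²·5·(2·(15/2)·10-(3·(15/2)+(5/2))·5)/(2·10³·1000) = -7/2560 rad
Load 2 — applied couple M₀=8 kN·m at a=5/2 m (b=L-a=15/2):
  θ_2 = (R_Ax²/2 - M_Ax - M₀(x-a))/EI  [x>a] with R_A=9/10, M_A=-3/2 = ((9/10)·5²/2 - (-3/2)·5 - 8·(5-(5/2)))/1000 = -1/800 rad
Load 3 — applied couple M₀=11 kN·m at a=6 m (b=L-a=4):
  θ_3 = (R_Ax²/2 - M_Ax)/EI  [x≤a] with R_A=198/125, M_A=88/25 = ((198/125)·5²/2 - (88/25)·5)/1000 = 11/5000 rad
Superposition: θ = Σ θ_i = -571/320000 rad ≈ -0.001784 rad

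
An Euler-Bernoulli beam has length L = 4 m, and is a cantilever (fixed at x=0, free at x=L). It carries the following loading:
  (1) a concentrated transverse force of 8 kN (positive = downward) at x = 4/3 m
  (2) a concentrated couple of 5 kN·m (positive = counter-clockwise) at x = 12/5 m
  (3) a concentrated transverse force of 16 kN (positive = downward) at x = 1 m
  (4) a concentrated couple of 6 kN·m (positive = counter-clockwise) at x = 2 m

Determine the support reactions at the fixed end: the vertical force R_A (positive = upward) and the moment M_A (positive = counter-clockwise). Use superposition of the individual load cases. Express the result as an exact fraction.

Load 1 — point force P=8 kN at a=4/3 m (b=L-a=8/3):
  R_A = P = 8 kN
  M_A = Pa = 8·(4/3) = 32/3 kN·m
Load 2 — applied couple M₀=5 kN·m at a=12/5 m (b=L-a=8/5):
  R_A = 0 kN
  M_A = -M₀ = -5 kN·m
Load 3 — point force P=16 kN at a=1 m (b=L-a=3):
  R_A = P = 16 kN
  M_A = Pa = 16·1 = 16 kN·m
Load 4 — applied couple M₀=6 kN·m at a=2 m (b=L-a=2):
  R_A = 0 kN
  M_A = -M₀ = -6 kN·m
Superposition: R_A = 24 kN, M_A = 47/3 kN·m

R_A = 24 kN, M_A = 47/3 kN·m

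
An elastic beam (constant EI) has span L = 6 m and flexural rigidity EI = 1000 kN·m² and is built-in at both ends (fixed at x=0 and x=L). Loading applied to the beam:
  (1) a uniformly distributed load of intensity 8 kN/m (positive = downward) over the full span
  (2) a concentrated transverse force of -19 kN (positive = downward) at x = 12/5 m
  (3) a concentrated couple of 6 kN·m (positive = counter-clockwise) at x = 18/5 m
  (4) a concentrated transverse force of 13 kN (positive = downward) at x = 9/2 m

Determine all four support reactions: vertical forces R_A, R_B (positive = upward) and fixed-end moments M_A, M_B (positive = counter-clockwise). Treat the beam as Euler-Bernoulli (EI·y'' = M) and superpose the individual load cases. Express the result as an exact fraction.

R_A = 60637/4000 kN, M_A = 52641/4000 kN·m, R_B = 107363/4000 kN, M_B = -93219/4000 kN·m

Load 1 — uniform load w=8 kN/m over full span:
  R_A = wL/2 = 8·6/2 = 24 kN
  M_A = wL²/12 = 8·6²/12 = 24 kN·m
  R_B = wL/2 = 8·6/2 = 24 kN
  M_B = -wL²/12 = -8·6²/12 = -24 kN·m
Load 2 — point force P=-19 kN at a=12/5 m (b=L-a=18/5):
  R_A = Pb²(3a+b)/L³ = (-19)·(18/5)²·(3·(12/5)+(18/5))/6³ = -1539/125 kN
  M_A = Pab²/L² = (-19)·(12/5)·(18/5)²/6² = -2052/125 kN·m
  R_B = Pa²(a+3b)/L³ = (-19)·(12/5)²·((12/5)+3·(18/5))/6³ = -836/125 kN
  M_B = -Pa²b/L² = -(-19)·(12/5)²·(18/5)/6² = 1368/125 kN·m
Load 3 — applied couple M₀=6 kN·m at a=18/5 m (b=L-a=12/5):
  R_A = 6M₀ab/L³ = 6·6·(18/5)·(12/5)/6³ = 36/25 kN
  M_A = M₀b(2a-b)/L² = 6·(12/5)·(2·(18/5)-(12/5))/6² = 48/25 kN·m
  R_B = -6M₀ab/L³ = -6·6·(18/5)·(12/5)/6³ = -36/25 kN
  M_B = M₀a(2b-a)/L² = 6·(18/5)·(2·(12/5)-(18/5))/6² = 18/25 kN·m
Load 4 — point force P=13 kN at a=9/2 m (b=L-a=3/2):
  R_A = Pb²(3a+b)/L³ = 13·(3/2)²·(3·(9/2)+(3/2))/6³ = 65/32 kN
  M_A = Pab²/L² = 13·(9/2)·(3/2)²/6² = 117/32 kN·m
  R_B = Pa²(a+3b)/L³ = 13·(9/2)²·((9/2)+3·(3/2))/6³ = 351/32 kN
  M_B = -Pa²b/L² = -13·(9/2)²·(3/2)/6² = -351/32 kN·m
Superposition: R_A = 60637/4000 kN, M_A = 52641/4000 kN·m, R_B = 107363/4000 kN, M_B = -93219/4000 kN·m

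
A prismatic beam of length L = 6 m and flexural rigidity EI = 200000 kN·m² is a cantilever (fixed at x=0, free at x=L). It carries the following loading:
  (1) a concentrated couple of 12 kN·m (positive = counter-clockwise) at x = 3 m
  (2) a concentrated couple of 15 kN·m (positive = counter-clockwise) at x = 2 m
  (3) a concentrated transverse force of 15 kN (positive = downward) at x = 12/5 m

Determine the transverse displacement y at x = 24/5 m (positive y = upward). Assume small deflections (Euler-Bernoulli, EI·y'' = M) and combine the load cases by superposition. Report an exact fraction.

y(24/5) = 3/10000 m

Load 1 — applied couple M₀=12 kN·m at a=3 m (b=L-a=3):
  y_1 = M₀a(2x-a)/(2EI)  [x>a] = 12·3·(2·(24/5)-3)/(2·200000) = 297/500000 m
Load 2 — applied couple M₀=15 kN·m at a=2 m (b=L-a=4):
  y_2 = M₀a(2x-a)/(2EI)  [x>a] = 15·2·(2·(24/5)-2)/(2·200000) = 57/100000 m
Load 3 — point force P=15 kN at a=12/5 m (b=L-a=18/5):
  y_3 = -Pa²(3x-a)/(6EI)  [x>a] = -15·(12/5)²·(3·(24/5)-(12/5))/(6·200000) = -27/31250 m
Superposition: y = Σ y_i = 3/10000 m ≈ 0.000300 m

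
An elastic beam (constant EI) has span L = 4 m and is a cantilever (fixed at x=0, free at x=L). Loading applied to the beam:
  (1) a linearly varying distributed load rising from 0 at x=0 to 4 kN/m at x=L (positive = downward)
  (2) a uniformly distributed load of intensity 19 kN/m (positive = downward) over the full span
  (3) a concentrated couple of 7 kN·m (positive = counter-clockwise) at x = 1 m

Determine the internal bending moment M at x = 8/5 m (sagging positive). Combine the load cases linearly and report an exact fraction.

Load 1 — triangular load w₀=4 kN/m (0→w₀ over full span):
  M_1 = w₀Lx/2 - w₀L²/3 - w₀x³/(6L) = 4·4·(8/5)/2 - 4·4²/3 - 4·(8/5)³/(6·4) = -1152/125 kN·m
Load 2 — uniform load w=19 kN/m over full span:
  M_2 = -w(L-x)²/2 = -19·(4-(8/5))²/2 = -1368/25 kN·m
Load 3 — applied couple M₀=7 kN·m at a=1 m (b=L-a=3):
  M_3 = 0  [x>a] = 0 kN·m
Superposition: M = Σ M_i = -7992/125 kN·m ≈ -63.936000 kN·m

M(8/5) = -7992/125 kN·m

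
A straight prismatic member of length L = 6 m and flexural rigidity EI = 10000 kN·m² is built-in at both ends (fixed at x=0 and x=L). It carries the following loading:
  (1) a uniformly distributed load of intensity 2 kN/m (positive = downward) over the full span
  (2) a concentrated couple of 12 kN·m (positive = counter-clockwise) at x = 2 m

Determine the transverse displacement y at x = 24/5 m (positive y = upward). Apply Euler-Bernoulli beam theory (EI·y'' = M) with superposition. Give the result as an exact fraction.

y(24/5) = -51/781250 m

Load 1 — uniform load w=2 kN/m over full span:
  y_1 = -wx²(L-x)²/(24EI) = -2·(24/5)²·(6-(24/5))²/(24·10000) = -108/390625 m
Load 2 — applied couple M₀=12 kN·m at a=2 m (b=L-a=4):
  y_2 = (R_Ax³/6 - M_Ax²/2 - M₀(x-a)²/2)/EI  [x>a] with R_A=8/3, M_A=0 = ((8/3)·(24/5)³/6 - 0·(24/5)²/2 - 12·((24/5)-2)²/2)/10000 = 33/156250 m
Superposition: y = Σ y_i = -51/781250 m ≈ -0.000065 m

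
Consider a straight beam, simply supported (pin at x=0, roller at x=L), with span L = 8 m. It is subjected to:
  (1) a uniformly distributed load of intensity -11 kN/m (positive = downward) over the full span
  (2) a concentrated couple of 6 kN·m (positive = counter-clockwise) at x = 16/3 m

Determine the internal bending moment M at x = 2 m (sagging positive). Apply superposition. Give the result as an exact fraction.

Load 1 — uniform load w=-11 kN/m over full span:
  M_1 = wx(L-x)/2 = (-11)·2·(8-2)/2 = -66 kN·m
Load 2 — applied couple M₀=6 kN·m at a=16/3 m (b=L-a=8/3):
  M_2 = M₀x/L  [x≤a] = 6·2/8 = 3/2 kN·m
Superposition: M = Σ M_i = -129/2 kN·m ≈ -64.500000 kN·m

M(2) = -129/2 kN·m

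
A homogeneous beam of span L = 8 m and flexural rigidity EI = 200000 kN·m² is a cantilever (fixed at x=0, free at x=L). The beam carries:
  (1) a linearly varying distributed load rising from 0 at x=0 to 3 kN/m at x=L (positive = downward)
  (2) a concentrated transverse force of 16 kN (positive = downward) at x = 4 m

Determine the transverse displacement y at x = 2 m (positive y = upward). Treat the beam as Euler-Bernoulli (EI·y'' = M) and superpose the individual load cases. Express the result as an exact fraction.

Load 1 — triangular load w₀=3 kN/m (0→w₀ over full span):
  y_1 = (w₀Lx³/12-w₀L²x²/6-w₀x⁵/(120L))/EI = (3·8·2³/12-3·8²·2²/6-3·2⁵/(120·8))/200000 = -1121/2000000 m
Load 2 — point force P=16 kN at a=4 m (b=L-a=4):
  y_2 = -Px²(3a-x)/(6EI)  [x≤a] = -16·2²·(3·4-2)/(6·200000) = -1/1875 m
Superposition: y = Σ y_i = -6563/6000000 m ≈ -0.001094 m

y(2) = -6563/6000000 m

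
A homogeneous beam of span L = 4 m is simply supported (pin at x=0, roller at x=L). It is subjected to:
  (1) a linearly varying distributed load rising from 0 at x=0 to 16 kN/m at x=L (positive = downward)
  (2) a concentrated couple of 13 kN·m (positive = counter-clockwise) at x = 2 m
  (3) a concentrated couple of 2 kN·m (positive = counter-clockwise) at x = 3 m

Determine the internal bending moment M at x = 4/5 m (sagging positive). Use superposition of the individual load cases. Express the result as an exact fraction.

M(4/5) = 1399/125 kN·m

Load 1 — triangular load w₀=16 kN/m (0→w₀ over full span):
  M_1 = w₀Lx/6 - w₀x³/(6L) = 16·4·(4/5)/6 - 16·(4/5)³/(6·4) = 1024/125 kN·m
Load 2 — applied couple M₀=13 kN·m at a=2 m (b=L-a=2):
  M_2 = M₀x/L  [x≤a] = 13·(4/5)/4 = 13/5 kN·m
Load 3 — applied couple M₀=2 kN·m at a=3 m (b=L-a=1):
  M_3 = M₀x/L  [x≤a] = 2·(4/5)/4 = 2/5 kN·m
Superposition: M = Σ M_i = 1399/125 kN·m ≈ 11.192000 kN·m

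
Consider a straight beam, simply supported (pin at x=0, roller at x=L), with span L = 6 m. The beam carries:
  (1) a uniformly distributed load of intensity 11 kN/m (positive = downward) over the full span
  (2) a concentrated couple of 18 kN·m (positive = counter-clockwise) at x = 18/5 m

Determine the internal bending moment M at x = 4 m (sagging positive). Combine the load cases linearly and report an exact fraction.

M(4) = 38 kN·m

Load 1 — uniform load w=11 kN/m over full span:
  M_1 = wx(L-x)/2 = 11·4·(6-4)/2 = 44 kN·m
Load 2 — applied couple M₀=18 kN·m at a=18/5 m (b=L-a=12/5):
  M_2 = M₀x/L - M₀  [x>a] = 18·4/6 - 18 = -6 kN·m
Superposition: M = Σ M_i = 38 kN·m ≈ 38.000000 kN·m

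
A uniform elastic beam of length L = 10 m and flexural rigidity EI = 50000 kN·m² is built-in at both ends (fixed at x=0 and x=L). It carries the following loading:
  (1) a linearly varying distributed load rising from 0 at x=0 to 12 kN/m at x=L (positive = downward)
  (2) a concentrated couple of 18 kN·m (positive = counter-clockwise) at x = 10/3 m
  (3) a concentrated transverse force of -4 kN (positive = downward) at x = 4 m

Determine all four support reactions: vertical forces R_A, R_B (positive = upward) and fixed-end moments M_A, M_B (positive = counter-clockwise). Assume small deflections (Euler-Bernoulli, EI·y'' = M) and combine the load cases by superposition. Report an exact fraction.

R_A = 2226/125 kN, M_A = 856/25 kN·m, R_B = 4774/125 kN, M_B = -1254/25 kN·m

Load 1 — triangular load w₀=12 kN/m (0→w₀ over full span):
  R_A = 3w₀L/20 = 3·12·10/20 = 18 kN
  M_A = w₀L²/30 = 12·10²/30 = 40 kN·m
  R_B = 7w₀L/20 = 7·12·10/20 = 42 kN
  M_B = -w₀L²/20 = -12·10²/20 = -60 kN·m
Load 2 — applied couple M₀=18 kN·m at a=10/3 m (b=L-a=20/3):
  R_A = 6M₀ab/L³ = 6·18·(10/3)·(20/3)/10³ = 12/5 kN
  M_A = M₀b(2a-b)/L² = 18·(20/3)·(2·(10/3)-(20/3))/10² = 0 kN·m
  R_B = -6M₀ab/L³ = -6·18·(10/3)·(20/3)/10³ = -12/5 kN
  M_B = M₀a(2b-a)/L² = 18·(10/3)·(2·(20/3)-(10/3))/10² = 6 kN·m
Load 3 — point force P=-4 kN at a=4 m (b=L-a=6):
  R_A = Pb²(3a+b)/L³ = (-4)·6²·(3·4+6)/10³ = -324/125 kN
  M_A = Pab²/L² = (-4)·4·6²/10² = -144/25 kN·m
  R_B = Pa²(a+3b)/L³ = (-4)·4²·(4+3·6)/10³ = -176/125 kN
  M_B = -Pa²b/L² = -(-4)·4²·6/10² = 96/25 kN·m
Superposition: R_A = 2226/125 kN, M_A = 856/25 kN·m, R_B = 4774/125 kN, M_B = -1254/25 kN·m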